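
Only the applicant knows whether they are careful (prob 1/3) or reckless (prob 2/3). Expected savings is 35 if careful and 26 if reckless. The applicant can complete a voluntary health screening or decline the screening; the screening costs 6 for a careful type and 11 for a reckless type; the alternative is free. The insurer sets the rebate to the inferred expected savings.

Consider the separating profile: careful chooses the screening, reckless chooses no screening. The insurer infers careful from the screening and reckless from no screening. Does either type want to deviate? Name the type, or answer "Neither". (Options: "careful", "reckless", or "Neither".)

The screening pays 35; no screening pays 26.
careful: assigned the screening, nets 35 − 6 = 29; deviating to no screening nets 26.
reckless: assigned no screening, nets 26; deviating to the screening nets 35 − 11 = 24.
Both types strictly prefer their assigned action; no profitable deviation.

Neither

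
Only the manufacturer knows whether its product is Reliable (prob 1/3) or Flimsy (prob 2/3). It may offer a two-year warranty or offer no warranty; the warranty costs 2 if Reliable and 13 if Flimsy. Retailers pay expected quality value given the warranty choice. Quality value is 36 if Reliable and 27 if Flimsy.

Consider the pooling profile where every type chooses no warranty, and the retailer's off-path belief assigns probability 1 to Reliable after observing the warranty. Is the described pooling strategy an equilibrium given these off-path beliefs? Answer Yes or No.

On path, the retailer holds the prior and pays 1/3·36 + 2/3·27 = 30. Off path (the warranty), believing Reliable, it pays 36.
Reliable: no warranty nets 30; the warranty nets 36 − 2 = 34. Reliable would deviate.
Flimsy: no warranty nets 30; the warranty nets 36 − 13 = 23. Flimsy stays.
A type deviates, so pooling fails.

No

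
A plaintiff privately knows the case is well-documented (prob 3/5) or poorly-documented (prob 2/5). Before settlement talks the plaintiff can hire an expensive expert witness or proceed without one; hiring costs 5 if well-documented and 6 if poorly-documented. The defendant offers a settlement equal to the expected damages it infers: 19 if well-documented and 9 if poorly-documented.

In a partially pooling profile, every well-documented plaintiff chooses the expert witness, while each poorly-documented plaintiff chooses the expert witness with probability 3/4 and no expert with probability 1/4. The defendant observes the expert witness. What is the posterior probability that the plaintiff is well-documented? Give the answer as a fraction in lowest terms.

2/3

P(the expert witness) = (3/5)·1 + (2/5)·(3/4) = 9/10.
By Bayes' rule, P(well-documented | the expert witness) = (3/5) / (9/10) = 2/3.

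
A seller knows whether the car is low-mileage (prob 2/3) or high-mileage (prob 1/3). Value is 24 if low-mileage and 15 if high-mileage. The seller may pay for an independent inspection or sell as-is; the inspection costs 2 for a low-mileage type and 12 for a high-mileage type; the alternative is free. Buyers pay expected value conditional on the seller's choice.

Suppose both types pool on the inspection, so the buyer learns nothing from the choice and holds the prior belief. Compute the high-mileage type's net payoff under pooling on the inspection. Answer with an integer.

9

Pooled price = 2/3·24 + 1/3·15 = 21.
high-mileage pays cost 12 for the inspection, so net payoff = 21 − 12 = 9.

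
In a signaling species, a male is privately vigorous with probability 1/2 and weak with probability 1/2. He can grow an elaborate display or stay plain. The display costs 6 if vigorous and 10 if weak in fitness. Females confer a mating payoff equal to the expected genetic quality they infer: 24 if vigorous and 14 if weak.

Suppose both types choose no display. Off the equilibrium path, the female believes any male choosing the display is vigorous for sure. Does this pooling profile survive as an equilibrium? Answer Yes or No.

On path, the female holds the prior and pays 1/2·24 + 1/2·14 = 19. Off path (the display), believing vigorous, it pays 24.
vigorous: no display nets 19; the display nets 24 − 6 = 18. vigorous stays.
weak: no display nets 19; the display nets 24 − 10 = 14. weak stays.
No type deviates, so pooling is sustained.

Yes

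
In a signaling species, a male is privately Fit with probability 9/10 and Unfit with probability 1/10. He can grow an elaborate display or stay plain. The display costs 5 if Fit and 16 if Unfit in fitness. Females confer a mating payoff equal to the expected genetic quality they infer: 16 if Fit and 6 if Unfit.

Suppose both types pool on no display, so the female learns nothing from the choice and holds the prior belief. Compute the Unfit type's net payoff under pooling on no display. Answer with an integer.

Pooled mating payoff = 9/10·16 + 1/10·6 = 15.
Unfit pays no cost for no display, so net payoff = 15.

15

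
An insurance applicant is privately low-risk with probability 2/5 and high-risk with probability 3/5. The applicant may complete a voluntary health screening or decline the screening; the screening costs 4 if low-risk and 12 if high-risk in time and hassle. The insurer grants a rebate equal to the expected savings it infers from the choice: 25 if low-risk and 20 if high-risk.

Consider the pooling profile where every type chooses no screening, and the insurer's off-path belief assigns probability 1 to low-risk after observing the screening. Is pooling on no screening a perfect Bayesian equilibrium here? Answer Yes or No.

Yes

On path, the insurer holds the prior and pays 2/5·25 + 3/5·20 = 22. Off path (the screening), believing low-risk, it pays 25.
low-risk: no screening nets 22; the screening nets 25 − 4 = 21. low-risk stays.
high-risk: no screening nets 22; the screening nets 25 − 12 = 13. high-risk stays.
No type deviates, so pooling is sustained.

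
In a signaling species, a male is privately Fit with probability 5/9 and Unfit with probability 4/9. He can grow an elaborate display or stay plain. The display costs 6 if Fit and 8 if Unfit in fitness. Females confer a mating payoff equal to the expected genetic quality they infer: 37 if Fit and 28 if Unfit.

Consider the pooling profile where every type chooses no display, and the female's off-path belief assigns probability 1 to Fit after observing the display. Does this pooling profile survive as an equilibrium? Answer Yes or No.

Yes

On path, the female holds the prior and pays 5/9·37 + 4/9·28 = 33. Off path (the display), believing Fit, it pays 37.
Fit: no display nets 33; the display nets 37 − 6 = 31. Fit stays.
Unfit: no display nets 33; the display nets 37 − 8 = 29. Unfit stays.
No type deviates, so pooling is sustained.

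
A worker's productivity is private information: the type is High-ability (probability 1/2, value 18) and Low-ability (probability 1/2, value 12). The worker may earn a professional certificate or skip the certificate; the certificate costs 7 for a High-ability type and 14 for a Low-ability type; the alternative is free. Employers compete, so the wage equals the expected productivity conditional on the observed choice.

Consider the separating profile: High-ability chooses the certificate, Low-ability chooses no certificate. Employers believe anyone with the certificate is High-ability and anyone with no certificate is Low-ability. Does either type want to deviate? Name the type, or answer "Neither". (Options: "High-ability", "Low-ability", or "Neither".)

High-ability

The certificate pays 18; no certificate pays 12.
High-ability: assigned the certificate, nets 18 − 7 = 11; deviating to no certificate nets 12.
Low-ability: assigned no certificate, nets 12; deviating to the certificate nets 18 − 14 = 4.
The High-ability type gains 1 by deviating.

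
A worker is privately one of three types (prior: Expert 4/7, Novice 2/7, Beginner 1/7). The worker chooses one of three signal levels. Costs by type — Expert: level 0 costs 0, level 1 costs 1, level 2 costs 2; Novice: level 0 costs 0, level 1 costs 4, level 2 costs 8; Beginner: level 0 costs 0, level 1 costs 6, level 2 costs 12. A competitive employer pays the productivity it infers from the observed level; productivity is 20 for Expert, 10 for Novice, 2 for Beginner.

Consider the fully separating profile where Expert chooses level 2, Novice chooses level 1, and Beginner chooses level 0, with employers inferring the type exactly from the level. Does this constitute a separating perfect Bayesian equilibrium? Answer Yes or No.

Separating wages: level 2 → 20, level 1 → 10, level 0 → 2.
Expert (assigned level 2): level 0: 2 − 0 = 2; level 1: 10 − 1 = 9; level 2: 20 − 2 = 18. Expert stays.
Novice (assigned level 1): level 0: 2 − 0 = 2; level 1: 10 − 4 = 6; level 2: 20 − 8 = 12. Novice prefers level 2.
Beginner (assigned level 0): level 0: 2 − 0 = 2; level 1: 10 − 6 = 4; level 2: 20 − 12 = 8. Beginner prefers level 2.
At least one type deviates; the separating profile fails.

No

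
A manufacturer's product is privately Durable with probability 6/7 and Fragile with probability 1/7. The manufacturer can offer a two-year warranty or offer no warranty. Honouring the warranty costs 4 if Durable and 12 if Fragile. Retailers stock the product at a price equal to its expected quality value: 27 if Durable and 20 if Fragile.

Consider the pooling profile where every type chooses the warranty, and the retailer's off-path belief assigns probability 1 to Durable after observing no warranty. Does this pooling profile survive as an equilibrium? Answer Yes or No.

No

On path, the retailer holds the prior and pays 6/7·27 + 1/7·20 = 26. Off path (no warranty), believing Durable, it pays 27.
Durable: the warranty nets 26 − 4 = 22; no warranty nets 27. Durable would deviate.
Fragile: the warranty nets 26 − 12 = 14; no warranty nets 27. Fragile would deviate.
A type deviates, so pooling fails.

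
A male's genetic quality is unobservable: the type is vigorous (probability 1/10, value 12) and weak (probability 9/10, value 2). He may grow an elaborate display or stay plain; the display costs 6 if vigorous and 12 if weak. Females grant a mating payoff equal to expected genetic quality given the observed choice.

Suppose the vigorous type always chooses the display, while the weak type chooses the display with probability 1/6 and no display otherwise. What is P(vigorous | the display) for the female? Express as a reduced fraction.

2/5

P(the display) = (1/10)·1 + (9/10)·(1/6) = 1/4.
By Bayes' rule, P(vigorous | the display) = (1/10) / (1/4) = 2/5.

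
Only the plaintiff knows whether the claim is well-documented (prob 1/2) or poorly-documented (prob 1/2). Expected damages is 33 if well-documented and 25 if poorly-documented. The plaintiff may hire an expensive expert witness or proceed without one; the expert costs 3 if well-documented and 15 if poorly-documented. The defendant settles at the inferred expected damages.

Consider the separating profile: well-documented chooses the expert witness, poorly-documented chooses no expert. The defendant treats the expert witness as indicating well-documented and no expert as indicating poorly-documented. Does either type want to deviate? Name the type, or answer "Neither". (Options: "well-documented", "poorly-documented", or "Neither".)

Neither

The expert witness pays 33; no expert pays 25.
well-documented: assigned the expert witness, nets 33 − 3 = 30; deviating to no expert nets 25.
poorly-documented: assigned no expert, nets 25; deviating to the expert witness nets 33 − 15 = 18.
Both types strictly prefer their assigned action; no profitable deviation.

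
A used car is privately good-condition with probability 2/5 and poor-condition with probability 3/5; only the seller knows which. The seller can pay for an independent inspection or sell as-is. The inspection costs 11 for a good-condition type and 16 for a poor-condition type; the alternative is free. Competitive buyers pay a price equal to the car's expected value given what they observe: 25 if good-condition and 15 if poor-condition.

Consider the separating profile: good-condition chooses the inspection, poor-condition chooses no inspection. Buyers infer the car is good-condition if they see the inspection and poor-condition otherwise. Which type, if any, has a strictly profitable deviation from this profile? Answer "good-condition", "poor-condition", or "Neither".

good-condition

The inspection pays 25; no inspection pays 15.
good-condition: assigned the inspection, nets 25 − 11 = 14; deviating to no inspection nets 15.
poor-condition: assigned no inspection, nets 15; deviating to the inspection nets 25 − 16 = 9.
The good-condition type gains 1 by deviating.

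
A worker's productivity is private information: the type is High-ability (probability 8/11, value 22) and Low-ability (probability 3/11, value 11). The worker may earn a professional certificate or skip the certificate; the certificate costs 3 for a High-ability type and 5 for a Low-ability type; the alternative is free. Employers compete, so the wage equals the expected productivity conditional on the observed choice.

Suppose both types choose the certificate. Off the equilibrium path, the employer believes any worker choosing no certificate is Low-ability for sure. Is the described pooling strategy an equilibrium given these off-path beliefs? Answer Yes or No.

Yes

On path, the employer holds the prior and pays 8/11·22 + 3/11·11 = 19. Off path (no certificate), believing Low-ability, it pays 11.
High-ability: the certificate nets 19 − 3 = 16; no certificate nets 11. High-ability stays.
Low-ability: the certificate nets 19 − 5 = 14; no certificate nets 11. Low-ability stays.
No type deviates, so pooling is sustained.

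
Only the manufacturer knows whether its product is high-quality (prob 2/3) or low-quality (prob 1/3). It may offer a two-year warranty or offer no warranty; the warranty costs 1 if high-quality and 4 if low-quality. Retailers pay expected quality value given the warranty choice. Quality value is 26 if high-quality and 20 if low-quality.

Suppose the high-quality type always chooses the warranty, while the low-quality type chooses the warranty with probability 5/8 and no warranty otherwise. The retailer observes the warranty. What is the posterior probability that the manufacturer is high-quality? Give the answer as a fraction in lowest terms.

16/21

P(the warranty) = (2/3)·1 + (1/3)·(5/8) = 7/8.
By Bayes' rule, P(high-quality | the warranty) = (2/3) / (7/8) = 16/21.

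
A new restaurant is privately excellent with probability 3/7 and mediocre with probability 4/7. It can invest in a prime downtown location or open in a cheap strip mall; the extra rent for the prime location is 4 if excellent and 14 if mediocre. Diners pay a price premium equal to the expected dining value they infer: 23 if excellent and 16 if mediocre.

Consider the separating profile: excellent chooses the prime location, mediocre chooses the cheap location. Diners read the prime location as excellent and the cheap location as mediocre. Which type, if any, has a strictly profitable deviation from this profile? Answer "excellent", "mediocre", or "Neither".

Neither

The prime location pays 23; the cheap location pays 16.
excellent: assigned the prime location, nets 23 − 4 = 19; deviating to the cheap location nets 16.
mediocre: assigned the cheap location, nets 16; deviating to the prime location nets 23 − 14 = 9.
Both types strictly prefer their assigned action; no profitable deviation.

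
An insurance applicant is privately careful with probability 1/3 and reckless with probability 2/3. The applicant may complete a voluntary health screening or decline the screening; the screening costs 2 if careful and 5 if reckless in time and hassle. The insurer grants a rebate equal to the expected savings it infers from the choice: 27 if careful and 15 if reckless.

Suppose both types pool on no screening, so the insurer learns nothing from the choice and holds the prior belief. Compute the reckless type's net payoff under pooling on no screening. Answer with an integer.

19

Pooled rebate = 1/3·27 + 2/3·15 = 19.
reckless pays no cost for no screening, so net payoff = 19.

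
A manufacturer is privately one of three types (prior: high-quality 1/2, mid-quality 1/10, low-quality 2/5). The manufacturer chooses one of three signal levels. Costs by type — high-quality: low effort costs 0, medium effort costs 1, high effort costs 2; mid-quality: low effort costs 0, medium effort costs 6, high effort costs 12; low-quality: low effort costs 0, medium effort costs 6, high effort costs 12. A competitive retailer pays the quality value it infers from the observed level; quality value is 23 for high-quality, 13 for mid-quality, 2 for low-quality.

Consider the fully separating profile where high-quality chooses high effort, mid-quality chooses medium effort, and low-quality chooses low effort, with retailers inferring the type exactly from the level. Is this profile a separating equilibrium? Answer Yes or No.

No

Separating prices: high effort → 23, medium effort → 13, low effort → 2.
high-quality (assigned high effort): low effort: 2 − 0 = 2; medium effort: 13 − 1 = 12; high effort: 23 − 2 = 21. high-quality stays.
mid-quality (assigned medium effort): low effort: 2 − 0 = 2; medium effort: 13 − 6 = 7; high effort: 23 − 12 = 11. mid-quality prefers high effort.
low-quality (assigned low effort): low effort: 2 − 0 = 2; medium effort: 13 − 6 = 7; high effort: 23 − 12 = 11. low-quality prefers high effort.
At least one type deviates; the separating profile fails.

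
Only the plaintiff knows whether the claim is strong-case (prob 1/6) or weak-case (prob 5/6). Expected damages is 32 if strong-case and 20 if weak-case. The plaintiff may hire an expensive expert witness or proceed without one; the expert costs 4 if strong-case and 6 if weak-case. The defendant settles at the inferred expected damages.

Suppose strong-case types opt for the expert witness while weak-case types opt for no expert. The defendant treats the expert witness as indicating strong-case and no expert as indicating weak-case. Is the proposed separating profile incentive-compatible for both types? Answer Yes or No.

No

Under these beliefs, the expert witness earns settlement 32 and no expert earns settlement 20.
strong-case: the expert witness nets 32 − 4 = 28; no expert nets 20. strong-case prefers the expert witness.
weak-case: the expert witness nets 32 − 6 = 26; no expert nets 20. weak-case would deviate to the expert witness.
weak-case has a profitable deviation, so the profile is not an equilibrium.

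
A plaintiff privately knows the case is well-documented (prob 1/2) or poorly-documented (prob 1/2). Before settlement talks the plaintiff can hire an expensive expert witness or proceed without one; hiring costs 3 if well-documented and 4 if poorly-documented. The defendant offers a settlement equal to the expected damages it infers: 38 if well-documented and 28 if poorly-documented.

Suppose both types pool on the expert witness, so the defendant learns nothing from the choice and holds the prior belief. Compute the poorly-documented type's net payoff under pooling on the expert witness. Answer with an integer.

29

Pooled settlement = 1/2·38 + 1/2·28 = 33.
poorly-documented pays cost 4 for the expert witness, so net payoff = 33 − 4 = 29.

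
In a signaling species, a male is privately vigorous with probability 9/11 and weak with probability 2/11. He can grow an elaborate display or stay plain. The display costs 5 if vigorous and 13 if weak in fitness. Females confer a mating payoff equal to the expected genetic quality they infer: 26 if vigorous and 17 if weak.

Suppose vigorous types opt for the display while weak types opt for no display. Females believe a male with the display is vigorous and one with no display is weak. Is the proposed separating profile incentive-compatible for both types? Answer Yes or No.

Yes

Under these beliefs, the display earns mating payoff 26 and no display earns mating payoff 17.
vigorous: the display nets 26 − 5 = 21; no display nets 17. vigorous prefers the display.
weak: the display nets 26 − 13 = 13; no display nets 17. weak prefers no display.
Neither type deviates, so the separating profile is an equilibrium.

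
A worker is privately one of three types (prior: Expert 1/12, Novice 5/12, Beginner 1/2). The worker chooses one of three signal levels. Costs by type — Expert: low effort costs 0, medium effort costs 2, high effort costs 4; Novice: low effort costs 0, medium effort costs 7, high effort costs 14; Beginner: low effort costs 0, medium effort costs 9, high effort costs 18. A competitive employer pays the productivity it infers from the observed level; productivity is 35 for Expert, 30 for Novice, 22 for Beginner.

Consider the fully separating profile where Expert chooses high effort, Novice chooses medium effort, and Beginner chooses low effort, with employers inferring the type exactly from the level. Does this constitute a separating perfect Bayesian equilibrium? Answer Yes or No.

Yes

Separating wages: high effort → 35, medium effort → 30, low effort → 22.
Expert (assigned high effort): low effort: 22 − 0 = 22; medium effort: 30 − 2 = 28; high effort: 35 − 4 = 31. Expert stays.
Novice (assigned medium effort): low effort: 22 − 0 = 22; medium effort: 30 − 7 = 23; high effort: 35 − 14 = 21. Novice stays.
Beginner (assigned low effort): low effort: 22 − 0 = 22; medium effort: 30 − 9 = 21; high effort: 35 − 18 = 17. Beginner stays.
Every type prefers its assigned level; separation holds.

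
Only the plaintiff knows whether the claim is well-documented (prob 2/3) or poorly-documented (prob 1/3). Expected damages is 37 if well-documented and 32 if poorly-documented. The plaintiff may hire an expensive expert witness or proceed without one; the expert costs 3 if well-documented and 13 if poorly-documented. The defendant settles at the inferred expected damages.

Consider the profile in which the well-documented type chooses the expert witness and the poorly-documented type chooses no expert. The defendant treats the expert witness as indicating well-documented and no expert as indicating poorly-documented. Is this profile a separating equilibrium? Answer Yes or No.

Yes

Under these beliefs, the expert witness earns settlement 37 and no expert earns settlement 32.
well-documented: the expert witness nets 37 − 3 = 34; no expert nets 32. well-documented prefers the expert witness.
poorly-documented: the expert witness nets 37 − 13 = 24; no expert nets 32. poorly-documented prefers no expert.
Neither type deviates, so the separating profile is an equilibrium.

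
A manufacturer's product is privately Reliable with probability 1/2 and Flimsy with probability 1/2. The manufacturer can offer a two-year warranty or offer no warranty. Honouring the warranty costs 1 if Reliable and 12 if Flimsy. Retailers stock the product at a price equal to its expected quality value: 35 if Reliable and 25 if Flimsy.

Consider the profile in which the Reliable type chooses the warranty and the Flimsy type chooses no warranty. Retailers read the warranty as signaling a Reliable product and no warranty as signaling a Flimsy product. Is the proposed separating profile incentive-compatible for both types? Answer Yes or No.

Yes

Under these beliefs, the warranty earns price 35 and no warranty earns price 25.
Reliable: the warranty nets 35 − 1 = 34; no warranty nets 25. Reliable prefers the warranty.
Flimsy: the warranty nets 35 − 12 = 23; no warranty nets 25. Flimsy prefers no warranty.
Neither type deviates, so the separating profile is an equilibrium.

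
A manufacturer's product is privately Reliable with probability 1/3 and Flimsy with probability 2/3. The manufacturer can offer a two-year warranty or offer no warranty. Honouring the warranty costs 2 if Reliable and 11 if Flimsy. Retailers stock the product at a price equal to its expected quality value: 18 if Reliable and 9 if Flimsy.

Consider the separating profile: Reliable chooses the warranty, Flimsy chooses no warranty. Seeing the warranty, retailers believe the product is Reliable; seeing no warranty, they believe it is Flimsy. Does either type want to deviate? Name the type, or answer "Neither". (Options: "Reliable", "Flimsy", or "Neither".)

The warranty pays 18; no warranty pays 9.
Reliable: assigned the warranty, nets 18 − 2 = 16; deviating to no warranty nets 9.
Flimsy: assigned no warranty, nets 9; deviating to the warranty nets 18 − 11 = 7.
Both types strictly prefer their assigned action; no profitable deviation.

Neither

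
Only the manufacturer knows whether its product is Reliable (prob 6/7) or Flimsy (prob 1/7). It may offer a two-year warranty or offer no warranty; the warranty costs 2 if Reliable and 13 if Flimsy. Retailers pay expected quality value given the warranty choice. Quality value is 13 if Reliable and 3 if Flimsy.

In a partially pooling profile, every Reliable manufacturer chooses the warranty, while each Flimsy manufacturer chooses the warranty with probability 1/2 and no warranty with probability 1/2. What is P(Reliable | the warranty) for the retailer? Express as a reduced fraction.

P(the warranty) = (6/7)·1 + (1/7)·(1/2) = 13/14.
By Bayes' rule, P(Reliable | the warranty) = (6/7) / (13/14) = 12/13.

12/13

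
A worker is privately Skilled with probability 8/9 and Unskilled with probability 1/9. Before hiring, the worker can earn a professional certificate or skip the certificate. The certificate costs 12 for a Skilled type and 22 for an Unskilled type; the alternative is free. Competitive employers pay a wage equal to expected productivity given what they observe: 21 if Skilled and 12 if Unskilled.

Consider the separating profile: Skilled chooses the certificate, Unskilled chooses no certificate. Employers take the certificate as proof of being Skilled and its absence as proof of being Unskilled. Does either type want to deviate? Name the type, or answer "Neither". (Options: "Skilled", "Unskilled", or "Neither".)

Skilled

The certificate pays 21; no certificate pays 12.
Skilled: assigned the certificate, nets 21 − 12 = 9; deviating to no certificate nets 12.
Unskilled: assigned no certificate, nets 12; deviating to the certificate nets 21 − 22 = -1.
The Skilled type gains 3 by deviating.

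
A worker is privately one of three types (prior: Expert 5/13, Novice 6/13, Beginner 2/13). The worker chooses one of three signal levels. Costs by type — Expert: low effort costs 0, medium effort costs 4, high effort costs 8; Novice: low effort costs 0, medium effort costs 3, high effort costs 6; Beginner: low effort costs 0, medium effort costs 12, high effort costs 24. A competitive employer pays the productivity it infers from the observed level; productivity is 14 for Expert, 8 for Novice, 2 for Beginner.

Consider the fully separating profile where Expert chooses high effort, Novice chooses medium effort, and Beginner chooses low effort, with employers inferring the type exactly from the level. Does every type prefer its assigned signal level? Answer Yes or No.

Separating wages: high effort → 14, medium effort → 8, low effort → 2.
Expert (assigned high effort): low effort: 2 − 0 = 2; medium effort: 8 − 4 = 4; high effort: 14 − 8 = 6. Expert stays.
Novice (assigned medium effort): low effort: 2 − 0 = 2; medium effort: 8 − 3 = 5; high effort: 14 − 6 = 8. Novice prefers high effort.
Beginner (assigned low effort): low effort: 2 − 0 = 2; medium effort: 8 − 12 = -4; high effort: 14 − 24 = -10. Beginner stays.
At least one type deviates; the separating profile fails.

No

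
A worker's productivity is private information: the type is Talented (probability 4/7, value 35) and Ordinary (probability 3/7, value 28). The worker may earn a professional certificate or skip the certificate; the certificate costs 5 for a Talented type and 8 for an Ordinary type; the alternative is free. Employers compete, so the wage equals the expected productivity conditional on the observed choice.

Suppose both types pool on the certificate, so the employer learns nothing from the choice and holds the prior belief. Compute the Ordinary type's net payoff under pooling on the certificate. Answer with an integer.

Pooled wage = 4/7·35 + 3/7·28 = 32.
Ordinary pays cost 8 for the certificate, so net payoff = 32 − 8 = 24.

24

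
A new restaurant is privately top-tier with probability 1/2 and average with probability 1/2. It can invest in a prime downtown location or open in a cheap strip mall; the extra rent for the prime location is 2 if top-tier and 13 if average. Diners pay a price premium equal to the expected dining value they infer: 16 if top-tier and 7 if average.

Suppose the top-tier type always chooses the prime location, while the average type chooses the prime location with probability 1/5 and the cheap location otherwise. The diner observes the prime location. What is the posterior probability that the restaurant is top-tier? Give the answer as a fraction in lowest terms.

5/6

P(the prime location) = (1/2)·1 + (1/2)·(1/5) = 3/5.
By Bayes' rule, P(top-tier | the prime location) = (1/2) / (3/5) = 5/6.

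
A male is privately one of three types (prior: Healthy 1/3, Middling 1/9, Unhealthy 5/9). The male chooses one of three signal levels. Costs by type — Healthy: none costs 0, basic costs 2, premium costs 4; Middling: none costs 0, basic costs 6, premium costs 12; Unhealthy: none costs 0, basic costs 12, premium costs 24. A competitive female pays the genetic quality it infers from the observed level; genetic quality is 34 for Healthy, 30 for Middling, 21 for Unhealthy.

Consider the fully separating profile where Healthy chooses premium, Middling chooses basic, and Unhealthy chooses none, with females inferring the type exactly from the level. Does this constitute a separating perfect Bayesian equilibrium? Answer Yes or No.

Separating mating payoffs: premium → 34, basic → 30, none → 21.
Healthy (assigned premium): none: 21 − 0 = 21; basic: 30 − 2 = 28; premium: 34 − 4 = 30. Healthy stays.
Middling (assigned basic): none: 21 − 0 = 21; basic: 30 − 6 = 24; premium: 34 − 12 = 22. Middling stays.
Unhealthy (assigned none): none: 21 − 0 = 21; basic: 30 − 12 = 18; premium: 34 − 24 = 10. Unhealthy stays.
Every type prefers its assigned level; separation holds.

Yes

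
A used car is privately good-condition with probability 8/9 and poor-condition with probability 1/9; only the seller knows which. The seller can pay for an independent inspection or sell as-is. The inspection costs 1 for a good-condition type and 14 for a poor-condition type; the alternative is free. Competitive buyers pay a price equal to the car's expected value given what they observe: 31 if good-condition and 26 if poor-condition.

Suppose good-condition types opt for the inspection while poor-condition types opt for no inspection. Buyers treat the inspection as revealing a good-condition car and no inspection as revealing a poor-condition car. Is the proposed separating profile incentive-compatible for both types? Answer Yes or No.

Yes

Under these beliefs, the inspection earns price 31 and no inspection earns price 26.
good-condition: the inspection nets 31 − 1 = 30; no inspection nets 26. good-condition prefers the inspection.
poor-condition: the inspection nets 31 − 14 = 17; no inspection nets 26. poor-condition prefers no inspection.
Neither type deviates, so the separating profile is an equilibrium.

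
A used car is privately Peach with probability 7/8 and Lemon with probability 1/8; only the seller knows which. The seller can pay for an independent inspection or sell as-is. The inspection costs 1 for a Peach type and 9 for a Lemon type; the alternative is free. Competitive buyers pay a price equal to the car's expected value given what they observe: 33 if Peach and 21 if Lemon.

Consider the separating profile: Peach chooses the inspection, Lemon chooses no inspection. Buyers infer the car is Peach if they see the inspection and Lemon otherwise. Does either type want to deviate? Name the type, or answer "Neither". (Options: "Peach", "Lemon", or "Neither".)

The inspection pays 33; no inspection pays 21.
Peach: assigned the inspection, nets 33 − 1 = 32; deviating to no inspection nets 21.
Lemon: assigned no inspection, nets 21; deviating to the inspection nets 33 − 9 = 24.
The Lemon type gains 3 by deviating.

Lemon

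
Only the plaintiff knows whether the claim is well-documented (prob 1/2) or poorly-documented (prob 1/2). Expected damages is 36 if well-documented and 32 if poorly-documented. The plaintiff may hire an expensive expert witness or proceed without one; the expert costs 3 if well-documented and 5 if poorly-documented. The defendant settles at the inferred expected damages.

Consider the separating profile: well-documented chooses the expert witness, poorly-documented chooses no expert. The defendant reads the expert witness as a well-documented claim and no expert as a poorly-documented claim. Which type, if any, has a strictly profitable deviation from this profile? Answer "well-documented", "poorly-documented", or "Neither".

Neither

The expert witness pays 36; no expert pays 32.
well-documented: assigned the expert witness, nets 36 − 3 = 33; deviating to no expert nets 32.
poorly-documented: assigned no expert, nets 32; deviating to the expert witness nets 36 − 5 = 31.
Both types strictly prefer their assigned action; no profitable deviation.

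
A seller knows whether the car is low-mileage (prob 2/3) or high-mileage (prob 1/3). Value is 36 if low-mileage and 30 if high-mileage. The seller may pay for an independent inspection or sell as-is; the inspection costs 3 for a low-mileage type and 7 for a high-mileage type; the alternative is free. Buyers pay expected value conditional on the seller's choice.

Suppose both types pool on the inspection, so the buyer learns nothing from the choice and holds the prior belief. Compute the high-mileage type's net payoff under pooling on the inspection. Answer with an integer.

27

Pooled price = 2/3·36 + 1/3·30 = 34.
high-mileage pays cost 7 for the inspection, so net payoff = 34 − 7 = 27.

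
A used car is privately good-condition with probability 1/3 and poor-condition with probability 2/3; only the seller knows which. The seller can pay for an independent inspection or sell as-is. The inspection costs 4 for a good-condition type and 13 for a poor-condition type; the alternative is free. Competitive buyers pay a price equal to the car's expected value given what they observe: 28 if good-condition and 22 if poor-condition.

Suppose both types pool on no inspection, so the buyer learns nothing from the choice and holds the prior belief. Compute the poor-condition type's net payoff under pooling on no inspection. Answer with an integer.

24

Pooled price = 1/3·28 + 2/3·22 = 24.
poor-condition pays no cost for no inspection, so net payoff = 24.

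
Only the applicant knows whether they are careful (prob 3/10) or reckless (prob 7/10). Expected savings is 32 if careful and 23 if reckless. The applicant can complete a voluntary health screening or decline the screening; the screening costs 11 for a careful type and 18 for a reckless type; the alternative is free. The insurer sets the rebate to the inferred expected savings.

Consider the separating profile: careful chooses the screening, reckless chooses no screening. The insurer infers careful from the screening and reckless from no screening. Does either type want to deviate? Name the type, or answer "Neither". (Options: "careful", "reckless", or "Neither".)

The screening pays 32; no screening pays 23.
careful: assigned the screening, nets 32 − 11 = 21; deviating to no screening nets 23.
reckless: assigned no screening, nets 23; deviating to the screening nets 32 − 18 = 14.
The careful type gains 2 by deviating.

careful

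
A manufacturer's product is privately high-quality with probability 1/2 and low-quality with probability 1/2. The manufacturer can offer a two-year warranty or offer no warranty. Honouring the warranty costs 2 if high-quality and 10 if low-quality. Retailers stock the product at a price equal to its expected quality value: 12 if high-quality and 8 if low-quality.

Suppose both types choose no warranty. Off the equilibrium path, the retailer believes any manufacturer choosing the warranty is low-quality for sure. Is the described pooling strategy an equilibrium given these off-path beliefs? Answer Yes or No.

Yes

On path, the retailer holds the prior and pays 1/2·12 + 1/2·8 = 10. Off path (the warranty), believing low-quality, it pays 8.
high-quality: no warranty nets 10; the warranty nets 8 − 2 = 6. high-quality stays.
low-quality: no warranty nets 10; the warranty nets 8 − 10 = -2. low-quality stays.
No type deviates, so pooling is sustained.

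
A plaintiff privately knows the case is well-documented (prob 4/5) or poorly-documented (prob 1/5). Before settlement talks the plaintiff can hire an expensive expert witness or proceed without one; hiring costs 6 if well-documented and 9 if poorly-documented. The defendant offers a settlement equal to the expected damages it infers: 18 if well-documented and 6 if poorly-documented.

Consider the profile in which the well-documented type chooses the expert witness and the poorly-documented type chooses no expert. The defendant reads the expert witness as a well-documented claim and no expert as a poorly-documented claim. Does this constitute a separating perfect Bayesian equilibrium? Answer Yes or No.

Under these beliefs, the expert witness earns settlement 18 and no expert earns settlement 6.
well-documented: the expert witness nets 18 − 6 = 12; no expert nets 6. well-documented prefers the expert witness.
poorly-documented: the expert witness nets 18 − 9 = 9; no expert nets 6. poorly-documented would deviate to the expert witness.
poorly-documented has a profitable deviation, so the profile is not an equilibrium.

No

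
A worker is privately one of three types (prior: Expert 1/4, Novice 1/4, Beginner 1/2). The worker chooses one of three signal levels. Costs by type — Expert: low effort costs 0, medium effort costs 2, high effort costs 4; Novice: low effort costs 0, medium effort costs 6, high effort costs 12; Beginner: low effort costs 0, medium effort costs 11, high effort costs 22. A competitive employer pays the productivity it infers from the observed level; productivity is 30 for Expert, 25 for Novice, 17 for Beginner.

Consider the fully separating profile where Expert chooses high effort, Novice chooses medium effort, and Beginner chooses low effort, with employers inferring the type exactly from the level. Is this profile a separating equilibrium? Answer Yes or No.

Separating wages: high effort → 30, medium effort → 25, low effort → 17.
Expert (assigned high effort): low effort: 17 − 0 = 17; medium effort: 25 − 2 = 23; high effort: 30 − 4 = 26. Expert stays.
Novice (assigned medium effort): low effort: 17 − 0 = 17; medium effort: 25 − 6 = 19; high effort: 30 − 12 = 18. Novice stays.
Beginner (assigned low effort): low effort: 17 − 0 = 17; medium effort: 25 − 11 = 14; high effort: 30 − 22 = 8. Beginner stays.
Every type prefers its assigned level; separation holds.

Yes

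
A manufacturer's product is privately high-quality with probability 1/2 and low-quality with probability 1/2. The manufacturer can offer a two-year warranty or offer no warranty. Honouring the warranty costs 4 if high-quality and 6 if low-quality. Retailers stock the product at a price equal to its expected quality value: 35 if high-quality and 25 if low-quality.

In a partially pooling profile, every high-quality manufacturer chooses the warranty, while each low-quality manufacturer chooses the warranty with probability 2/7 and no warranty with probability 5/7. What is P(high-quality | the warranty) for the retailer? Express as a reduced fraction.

P(the warranty) = (1/2)·1 + (1/2)·(2/7) = 9/14.
By Bayes' rule, P(high-quality | the warranty) = (1/2) / (9/14) = 7/9.

7/9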